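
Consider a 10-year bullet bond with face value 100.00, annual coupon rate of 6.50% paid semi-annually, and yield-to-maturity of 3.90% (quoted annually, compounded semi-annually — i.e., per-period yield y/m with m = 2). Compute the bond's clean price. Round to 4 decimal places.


Answer: Price = 121.3598

Derivation:
Coupon per period c = face * coupon_rate / m = 3.250000
Periods per year m = 2; per-period yield y/m = 0.019500
Number of cashflows N = 20
Cashflows (t years, CF_t, discount factor 1/(1+y/m)^(m*t), PV):
  t = 0.5000: CF_t = 3.250000, DF = 0.980873, PV = 3.187837
  t = 1.0000: CF_t = 3.250000, DF = 0.962112, PV = 3.126863
  t = 1.5000: CF_t = 3.250000, DF = 0.943709, PV = 3.067056
  t = 2.0000: CF_t = 3.250000, DF = 0.925659, PV = 3.008392
  t = 2.5000: CF_t = 3.250000, DF = 0.907954, PV = 2.950851
  t = 3.0000: CF_t = 3.250000, DF = 0.890588, PV = 2.894410
  t = 3.5000: CF_t = 3.250000, DF = 0.873553, PV = 2.839048
  t = 4.0000: CF_t = 3.250000, DF = 0.856845, PV = 2.784746
  t = 4.5000: CF_t = 3.250000, DF = 0.840456, PV = 2.731482
  t = 5.0000: CF_t = 3.250000, DF = 0.824380, PV = 2.679237
  t = 5.5000: CF_t = 3.250000, DF = 0.808613, PV = 2.627991
  t = 6.0000: CF_t = 3.250000, DF = 0.793146, PV = 2.577725
  t = 6.5000: CF_t = 3.250000, DF = 0.777976, PV = 2.528421
  t = 7.0000: CF_t = 3.250000, DF = 0.763095, PV = 2.480060
  t = 7.5000: CF_t = 3.250000, DF = 0.748500, PV = 2.432624
  t = 8.0000: CF_t = 3.250000, DF = 0.734183, PV = 2.386095
  t = 8.5000: CF_t = 3.250000, DF = 0.720140, PV = 2.340456
  t = 9.0000: CF_t = 3.250000, DF = 0.706366, PV = 2.295690
  t = 9.5000: CF_t = 3.250000, DF = 0.692855, PV = 2.251780
  t = 10.0000: CF_t = 103.250000, DF = 0.679603, PV = 70.169028
Price P = sum_t PV_t = 121.359788


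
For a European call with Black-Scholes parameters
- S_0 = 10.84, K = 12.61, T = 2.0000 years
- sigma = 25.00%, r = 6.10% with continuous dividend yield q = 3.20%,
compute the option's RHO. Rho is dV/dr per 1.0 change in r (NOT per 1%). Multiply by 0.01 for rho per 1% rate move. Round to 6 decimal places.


Answer: Rho = 7.361835

Derivation:
d1 = -0.0869660843; d2 = -0.4405194749
phi(d1) = 0.3974365091; exp(-qT) = 0.9380049995; exp(-rT) = 0.8851483685
N(d2) = 0.3297804552
Rho = K*T*exp(-rT)*N(d2) = 12.6100 * 2.0000 * 0.8851483685 * 0.3297804552 = 7.361835


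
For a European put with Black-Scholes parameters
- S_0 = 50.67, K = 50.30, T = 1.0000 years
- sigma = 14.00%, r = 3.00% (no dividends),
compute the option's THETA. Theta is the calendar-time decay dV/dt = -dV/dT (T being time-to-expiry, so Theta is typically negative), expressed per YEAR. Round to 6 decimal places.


d1 = 0.3366353027; d2 = 0.1966353027
phi(d1) = 0.3769660319; exp(-qT) = 1.0000000000; exp(-rT) = 0.9704455335
Theta = -S*exp(-qT)*phi(d1)*sigma/(2*sqrt(T)) + r*K*exp(-rT)*N(-d2) - q*S*exp(-qT)*N(-d1)
N(-d1) = 0.3681959201; N(-d2) = 0.4220564712; sqrt(T) = 1.0000000000
Term 1 = -50.6700 * 1.0000000000 * 0.3769660319 * 0.1400 / (2 * 1.0000000000) = -1.3370608185
Term 2 = 0.0300 * 50.3000 * 0.9704455335 * 0.4220564712 = 0.6180604714
Term 3 = 0 (no dividend yield, q = 0)
Theta = -1.3370608185 + (0.6180604714) + (0.0000000000) = -0.719000

Answer: Theta = -0.719000


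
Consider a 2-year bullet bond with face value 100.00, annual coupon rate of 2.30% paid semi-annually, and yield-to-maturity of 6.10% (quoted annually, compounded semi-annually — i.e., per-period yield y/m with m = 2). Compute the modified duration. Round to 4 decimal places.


Coupon per period c = face * coupon_rate / m = 1.150000
Periods per year m = 2; per-period yield y/m = 0.030500
Number of cashflows N = 4
Cashflows (t years, CF_t, discount factor 1/(1+y/m)^(m*t), PV):
  t = 0.5000: CF_t = 1.150000, DF = 0.970403, PV = 1.115963
  t = 1.0000: CF_t = 1.150000, DF = 0.941681, PV = 1.082934
  t = 1.5000: CF_t = 1.150000, DF = 0.913810, PV = 1.050882
  t = 2.0000: CF_t = 101.150000, DF = 0.886764, PV = 89.696171
Price P = sum_t PV_t = 92.945949
First compute Macaulay numerator sum_t t * PV_t:
  t * PV_t at t = 0.5000: 0.557982
  t * PV_t at t = 1.0000: 1.082934
  t * PV_t at t = 1.5000: 1.576323
  t * PV_t at t = 2.0000: 179.392341
Macaulay duration D = 182.609579 / 92.945949 = 1.964686
Modified duration = D / (1 + y/m) = 1.964686 / (1 + 0.030500) = 1.906536

Answer: Modified duration = 1.9065


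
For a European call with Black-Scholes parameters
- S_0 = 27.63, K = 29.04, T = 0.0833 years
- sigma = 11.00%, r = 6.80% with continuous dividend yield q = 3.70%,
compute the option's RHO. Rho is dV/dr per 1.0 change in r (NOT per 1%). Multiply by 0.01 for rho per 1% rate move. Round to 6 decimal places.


Answer: Rho = 0.159992

Derivation:
d1 = -1.4705151030; d2 = -1.5022630163
phi(d1) = 0.1353155437; exp(-qT) = 0.9969226448; exp(-rT) = 0.9943516125
N(d2) = 0.0665145980
Rho = K*T*exp(-rT)*N(d2) = 29.0400 * 0.0833 * 0.9943516125 * 0.0665145980 = 0.159992


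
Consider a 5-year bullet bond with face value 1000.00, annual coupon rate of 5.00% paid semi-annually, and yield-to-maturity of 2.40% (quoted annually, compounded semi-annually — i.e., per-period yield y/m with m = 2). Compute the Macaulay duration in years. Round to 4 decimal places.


Coupon per period c = face * coupon_rate / m = 25.000000
Periods per year m = 2; per-period yield y/m = 0.012000
Number of cashflows N = 10
Cashflows (t years, CF_t, discount factor 1/(1+y/m)^(m*t), PV):
  t = 0.5000: CF_t = 25.000000, DF = 0.988142, PV = 24.703557
  t = 1.0000: CF_t = 25.000000, DF = 0.976425, PV = 24.410630
  t = 1.5000: CF_t = 25.000000, DF = 0.964847, PV = 24.121176
  t = 2.0000: CF_t = 25.000000, DF = 0.953406, PV = 23.835154
  t = 2.5000: CF_t = 25.000000, DF = 0.942101, PV = 23.552524
  t = 3.0000: CF_t = 25.000000, DF = 0.930930, PV = 23.273245
  t = 3.5000: CF_t = 25.000000, DF = 0.919891, PV = 22.997277
  t = 4.0000: CF_t = 25.000000, DF = 0.908983, PV = 22.724582
  t = 4.5000: CF_t = 25.000000, DF = 0.898205, PV = 22.455121
  t = 5.0000: CF_t = 1025.000000, DF = 0.887554, PV = 909.743037
Price P = sum_t PV_t = 1121.816302
Macaulay numerator sum_t t * PV_t:
  t * PV_t at t = 0.5000: 12.351779
  t * PV_t at t = 1.0000: 24.410630
  t * PV_t at t = 1.5000: 36.181763
  t * PV_t at t = 2.0000: 47.670308
  t * PV_t at t = 2.5000: 58.881309
  t * PV_t at t = 3.0000: 69.819734
  t * PV_t at t = 3.5000: 80.490470
  t * PV_t at t = 4.0000: 90.898329
  t * PV_t at t = 4.5000: 101.048044
  t * PV_t at t = 5.0000: 4548.715186
Macaulay duration D = (sum_t t * PV_t) / P = 5070.467551 / 1121.816302 = 4.519873

Answer: Macaulay duration = 4.5199 years


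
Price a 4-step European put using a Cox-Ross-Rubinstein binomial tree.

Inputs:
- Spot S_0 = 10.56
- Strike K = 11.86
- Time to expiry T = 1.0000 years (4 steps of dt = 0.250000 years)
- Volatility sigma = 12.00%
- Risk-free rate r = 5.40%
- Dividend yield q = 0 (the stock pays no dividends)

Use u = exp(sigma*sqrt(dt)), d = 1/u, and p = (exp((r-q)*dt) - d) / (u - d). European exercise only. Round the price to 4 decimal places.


Answer: Price = V(0,0) = 0.8814

Derivation:
dt = T/N = 0.250000
u = exp(sigma*sqrt(dt)) = 1.061837; d = 1/u = 0.941765
p = (exp((r-q)*dt) - d) / (u - d) = 0.598199
Discount per step: exp(-r*dt) = 0.986591
Stock lattice S(k, i) with i counting down-moves:
  k=0: S(0,0) = 10.5600
  k=1: S(1,0) = 11.2130; S(1,1) = 9.9450
  k=2: S(2,0) = 11.9064; S(2,1) = 10.5600; S(2,2) = 9.3659
  k=3: S(3,0) = 12.6426; S(3,1) = 11.2130; S(3,2) = 9.9450; S(3,3) = 8.8205
  k=4: S(4,0) = 13.4244; S(4,1) = 11.9064; S(4,2) = 10.5600; S(4,3) = 9.3659; S(4,4) = 8.3068
Terminal payoffs V(N, i) = max(K - S_T, 0):
  V(4,0) = 0.000000; V(4,1) = 0.000000; V(4,2) = 1.300000; V(4,3) = 2.494120; V(4,4) = 3.553210
Backward induction: V(k, i) = exp(-r*dt) * [p * V(k+1, i) + (1-p) * V(k+1, i+1)].
  V(3,0) = exp(-r*dt) * [p*0.000000 + (1-p)*0.000000] = 0.000000
  V(3,1) = exp(-r*dt) * [p*0.000000 + (1-p)*1.300000] = 0.515337
  V(3,2) = exp(-r*dt) * [p*1.300000 + (1-p)*2.494120] = 1.755932
  V(3,3) = exp(-r*dt) * [p*2.494120 + (1-p)*3.553210] = 2.880512
  V(2,0) = exp(-r*dt) * [p*0.000000 + (1-p)*0.515337] = 0.204286
  V(2,1) = exp(-r*dt) * [p*0.515337 + (1-p)*1.755932] = 1.000214
  V(2,2) = exp(-r*dt) * [p*1.755932 + (1-p)*2.880512] = 2.178185
  V(1,0) = exp(-r*dt) * [p*0.204286 + (1-p)*1.000214] = 0.517063
  V(1,1) = exp(-r*dt) * [p*1.000214 + (1-p)*2.178185] = 1.453765
  V(0,0) = exp(-r*dt) * [p*0.517063 + (1-p)*1.453765] = 0.881450


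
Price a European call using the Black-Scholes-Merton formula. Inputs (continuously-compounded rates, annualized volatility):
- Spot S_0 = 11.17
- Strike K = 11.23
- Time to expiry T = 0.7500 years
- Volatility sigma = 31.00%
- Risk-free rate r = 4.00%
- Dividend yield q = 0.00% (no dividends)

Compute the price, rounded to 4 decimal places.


Answer: Price = 1.3191

Derivation:
d1 = (ln(S/K) + (r - q + 0.5*sigma^2) * T) / (sigma * sqrt(T)) = 0.22602460
d2 = d1 - sigma * sqrt(T) = -0.04244327
exp(-rT) = 0.97044553; exp(-qT) = 1.00000000
C = S_0 * exp(-qT) * N(d1) - K * exp(-rT) * N(d2)
N(d1) = 0.58940886; N(d2) = 0.48307267
C = 11.1700 * 1.00000000 * 0.58940886 - 11.2300 * 0.97044553 * 0.48307267 = 1.3191


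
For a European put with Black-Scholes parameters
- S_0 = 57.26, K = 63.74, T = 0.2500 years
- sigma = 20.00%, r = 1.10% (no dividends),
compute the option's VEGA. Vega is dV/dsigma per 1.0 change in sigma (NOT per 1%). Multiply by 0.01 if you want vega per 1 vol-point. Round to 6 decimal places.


Answer: Vega = 6.965030

Derivation:
d1 = -0.9946000932; d2 = -1.0946000932
phi(d1) = 0.2432773312; exp(-qT) = 1.0000000000; exp(-rT) = 0.9972537778
Vega = S * exp(-qT) * phi(d1) * sqrt(T) = 57.2600 * 1.0000000000 * 0.2432773312 * 0.5000000000 = 6.965030


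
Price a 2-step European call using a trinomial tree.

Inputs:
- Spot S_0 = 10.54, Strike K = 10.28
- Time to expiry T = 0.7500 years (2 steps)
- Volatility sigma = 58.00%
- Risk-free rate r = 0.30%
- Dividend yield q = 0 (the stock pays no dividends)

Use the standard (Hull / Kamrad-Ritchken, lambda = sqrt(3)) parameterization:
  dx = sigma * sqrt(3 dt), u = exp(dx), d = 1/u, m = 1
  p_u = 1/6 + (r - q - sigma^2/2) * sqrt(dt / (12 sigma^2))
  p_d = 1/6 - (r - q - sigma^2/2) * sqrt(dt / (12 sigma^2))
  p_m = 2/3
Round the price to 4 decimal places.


dt = T/N = 0.375000; dx = sigma*sqrt(3*dt) = 0.615183
u = exp(dx) = 1.849995; d = 1/u = 0.540542
p_u = 0.116316, p_m = 0.666667, p_d = 0.217018
Discount per step: exp(-r*dt) = 0.998876
Stock lattice S(k, j) with j the centered position index:
  k=0: S(0,+0) = 10.5400
  k=1: S(1,-1) = 5.6973; S(1,+0) = 10.5400; S(1,+1) = 19.4989
  k=2: S(2,-2) = 3.0796; S(2,-1) = 5.6973; S(2,+0) = 10.5400; S(2,+1) = 19.4989; S(2,+2) = 36.0730
Terminal payoffs V(N, j) = max(S_T - K, 0):
  V(2,-2) = 0.000000; V(2,-1) = 0.000000; V(2,+0) = 0.260000; V(2,+1) = 9.218947; V(2,+2) = 25.792952
Backward induction: V(k, j) = exp(-r*dt) * [p_u * V(k+1, j+1) + p_m * V(k+1, j) + p_d * V(k+1, j-1)]
  V(1,-1) = exp(-r*dt) * [p_u*0.260000 + p_m*0.000000 + p_d*0.000000] = 0.030208
  V(1,+0) = exp(-r*dt) * [p_u*9.218947 + p_m*0.260000 + p_d*0.000000] = 1.244242
  V(1,+1) = exp(-r*dt) * [p_u*25.792952 + p_m*9.218947 + p_d*0.260000] = 9.192170
  V(0,+0) = exp(-r*dt) * [p_u*9.192170 + p_m*1.244242 + p_d*0.030208] = 1.903102

Answer: Price = V(0,0) = 1.9031


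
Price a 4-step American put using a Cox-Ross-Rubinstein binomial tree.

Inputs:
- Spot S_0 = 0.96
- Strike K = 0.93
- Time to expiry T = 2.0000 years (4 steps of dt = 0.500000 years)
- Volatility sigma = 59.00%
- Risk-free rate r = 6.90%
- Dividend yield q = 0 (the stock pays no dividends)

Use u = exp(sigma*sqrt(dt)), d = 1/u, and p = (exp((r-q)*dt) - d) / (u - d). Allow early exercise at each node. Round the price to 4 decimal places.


dt = T/N = 0.500000
u = exp(sigma*sqrt(dt)) = 1.517695; d = 1/u = 0.658894
p = (exp((r-q)*dt) - d) / (u - d) = 0.438062
Discount per step: exp(-r*dt) = 0.966088
Stock lattice S(k, i) with i counting down-moves:
  k=0: S(0,0) = 0.9600
  k=1: S(1,0) = 1.4570; S(1,1) = 0.6325
  k=2: S(2,0) = 2.2113; S(2,1) = 0.9600; S(2,2) = 0.4168
  k=3: S(3,0) = 3.3560; S(3,1) = 1.4570; S(3,2) = 0.6325; S(3,3) = 0.2746
  k=4: S(4,0) = 5.0934; S(4,1) = 2.2113; S(4,2) = 0.9600; S(4,3) = 0.4168; S(4,4) = 0.1809
Terminal payoffs V(N, i) = max(K - S_T, 0):
  V(4,0) = 0.000000; V(4,1) = 0.000000; V(4,2) = 0.000000; V(4,3) = 0.513225; V(4,4) = 0.749061
Backward induction: V(k, i) = exp(-r*dt) * [p * V(k+1, i) + (1-p) * V(k+1, i+1)]; then take max(V_cont, immediate exercise) for American.
  V(3,0) = exp(-r*dt) * [p*0.000000 + (1-p)*0.000000] = 0.000000; exercise = 0.000000; V(3,0) = max -> 0.000000
  V(3,1) = exp(-r*dt) * [p*0.000000 + (1-p)*0.000000] = 0.000000; exercise = 0.000000; V(3,1) = max -> 0.000000
  V(3,2) = exp(-r*dt) * [p*0.000000 + (1-p)*0.513225] = 0.278620; exercise = 0.297462; V(3,2) = max -> 0.297462
  V(3,3) = exp(-r*dt) * [p*0.513225 + (1-p)*0.749061] = 0.623852; exercise = 0.655389; V(3,3) = max -> 0.655389
  V(2,0) = exp(-r*dt) * [p*0.000000 + (1-p)*0.000000] = 0.000000; exercise = 0.000000; V(2,0) = max -> 0.000000
  V(2,1) = exp(-r*dt) * [p*0.000000 + (1-p)*0.297462] = 0.161487; exercise = 0.000000; V(2,1) = max -> 0.161487
  V(2,2) = exp(-r*dt) * [p*0.297462 + (1-p)*0.655389] = 0.481687; exercise = 0.513225; V(2,2) = max -> 0.513225
  V(1,0) = exp(-r*dt) * [p*0.000000 + (1-p)*0.161487] = 0.087668; exercise = 0.000000; V(1,0) = max -> 0.087668
  V(1,1) = exp(-r*dt) * [p*0.161487 + (1-p)*0.513225] = 0.346963; exercise = 0.297462; V(1,1) = max -> 0.346963
  V(0,0) = exp(-r*dt) * [p*0.087668 + (1-p)*0.346963] = 0.225461; exercise = 0.000000; V(0,0) = max -> 0.225461

Answer: Price = V(0,0) = 0.2255


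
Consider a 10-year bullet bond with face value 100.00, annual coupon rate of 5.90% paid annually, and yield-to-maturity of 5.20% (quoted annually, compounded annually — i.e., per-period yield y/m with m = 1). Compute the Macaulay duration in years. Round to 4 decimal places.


Coupon per period c = face * coupon_rate / m = 5.900000
Periods per year m = 1; per-period yield y/m = 0.052000
Number of cashflows N = 10
Cashflows (t years, CF_t, discount factor 1/(1+y/m)^(m*t), PV):
  t = 1.0000: CF_t = 5.900000, DF = 0.950570, PV = 5.608365
  t = 2.0000: CF_t = 5.900000, DF = 0.903584, PV = 5.331145
  t = 3.0000: CF_t = 5.900000, DF = 0.858920, PV = 5.067629
  t = 4.0000: CF_t = 5.900000, DF = 0.816464, PV = 4.817138
  t = 5.0000: CF_t = 5.900000, DF = 0.776106, PV = 4.579028
  t = 6.0000: CF_t = 5.900000, DF = 0.737744, PV = 4.352688
  t = 7.0000: CF_t = 5.900000, DF = 0.701277, PV = 4.137536
  t = 8.0000: CF_t = 5.900000, DF = 0.666613, PV = 3.933019
  t = 9.0000: CF_t = 5.900000, DF = 0.633663, PV = 3.738612
  t = 10.0000: CF_t = 105.900000, DF = 0.602341, PV = 63.787938
Price P = sum_t PV_t = 105.353099
Macaulay numerator sum_t t * PV_t:
  t * PV_t at t = 1.0000: 5.608365
  t * PV_t at t = 2.0000: 10.662291
  t * PV_t at t = 3.0000: 15.202886
  t * PV_t at t = 4.0000: 19.268550
  t * PV_t at t = 5.0000: 22.895141
  t * PV_t at t = 6.0000: 26.116130
  t * PV_t at t = 7.0000: 28.962755
  t * PV_t at t = 8.0000: 31.464156
  t * PV_t at t = 9.0000: 33.647505
  t * PV_t at t = 10.0000: 637.879378
Macaulay duration D = (sum_t t * PV_t) / P = 831.707157 / 105.353099 = 7.894473

Answer: Macaulay duration = 7.8945 years


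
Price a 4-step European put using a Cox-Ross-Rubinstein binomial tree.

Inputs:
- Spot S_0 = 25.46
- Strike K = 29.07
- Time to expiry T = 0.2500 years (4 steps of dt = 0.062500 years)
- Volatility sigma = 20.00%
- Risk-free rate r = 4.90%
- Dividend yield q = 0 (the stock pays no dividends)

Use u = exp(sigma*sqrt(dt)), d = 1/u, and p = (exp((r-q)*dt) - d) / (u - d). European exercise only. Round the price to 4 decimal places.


dt = T/N = 0.062500
u = exp(sigma*sqrt(dt)) = 1.051271; d = 1/u = 0.951229
p = (exp((r-q)*dt) - d) / (u - d) = 0.518162
Discount per step: exp(-r*dt) = 0.996942
Stock lattice S(k, i) with i counting down-moves:
  k=0: S(0,0) = 25.4600
  k=1: S(1,0) = 26.7654; S(1,1) = 24.2183
  k=2: S(2,0) = 28.1377; S(2,1) = 25.4600; S(2,2) = 23.0372
  k=3: S(3,0) = 29.5803; S(3,1) = 26.7654; S(3,2) = 24.2183; S(3,3) = 21.9136
  k=4: S(4,0) = 31.0969; S(4,1) = 28.1377; S(4,2) = 25.4600; S(4,3) = 23.0372; S(4,4) = 20.8449
Terminal payoffs V(N, i) = max(K - S_T, 0):
  V(4,0) = 0.000000; V(4,1) = 0.932348; V(4,2) = 3.610000; V(4,3) = 6.032839; V(4,4) = 8.225115
Backward induction: V(k, i) = exp(-r*dt) * [p * V(k+1, i) + (1-p) * V(k+1, i+1)].
  V(3,0) = exp(-r*dt) * [p*0.000000 + (1-p)*0.932348] = 0.447867
  V(3,1) = exp(-r*dt) * [p*0.932348 + (1-p)*3.610000] = 2.215747
  V(3,2) = exp(-r*dt) * [p*3.610000 + (1-p)*6.032839] = 4.762808
  V(3,3) = exp(-r*dt) * [p*6.032839 + (1-p)*8.225115] = 7.067484
  V(2,0) = exp(-r*dt) * [p*0.447867 + (1-p)*2.215747] = 1.295725
  V(2,1) = exp(-r*dt) * [p*2.215747 + (1-p)*4.762808] = 3.432490
  V(2,2) = exp(-r*dt) * [p*4.762808 + (1-p)*7.067484] = 5.855330
  V(1,0) = exp(-r*dt) * [p*1.295725 + (1-p)*3.432490] = 2.318190
  V(1,1) = exp(-r*dt) * [p*3.432490 + (1-p)*5.855330] = 4.585841
  V(0,0) = exp(-r*dt) * [p*2.318190 + (1-p)*4.585841] = 3.400401

Answer: Price = V(0,0) = 3.4004


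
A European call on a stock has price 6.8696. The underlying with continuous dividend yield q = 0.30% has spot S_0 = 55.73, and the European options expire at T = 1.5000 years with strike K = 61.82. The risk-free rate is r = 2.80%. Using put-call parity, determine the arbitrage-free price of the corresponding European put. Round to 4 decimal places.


Put-call parity: C - P = S_0 * exp(-qT) - K * exp(-rT).
S_0 * exp(-qT) = 55.7300 * 0.99551011 = 55.47977842
K * exp(-rT) = 61.8200 * 0.95886978 = 59.27732983
P = C - S*exp(-qT) + K*exp(-rT)
P = 6.8696 - 55.47977842 + 59.27732983 = 10.6672

Answer: Put price = 10.6672


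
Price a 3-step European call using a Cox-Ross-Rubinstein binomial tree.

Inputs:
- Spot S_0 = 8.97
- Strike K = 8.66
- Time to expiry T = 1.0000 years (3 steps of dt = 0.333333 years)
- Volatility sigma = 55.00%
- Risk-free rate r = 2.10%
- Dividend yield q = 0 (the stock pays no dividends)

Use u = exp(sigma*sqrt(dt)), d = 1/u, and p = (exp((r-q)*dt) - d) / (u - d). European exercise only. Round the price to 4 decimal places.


Answer: Price = V(0,0) = 2.2944

Derivation:
dt = T/N = 0.333333
u = exp(sigma*sqrt(dt)) = 1.373748; d = 1/u = 0.727936
p = (exp((r-q)*dt) - d) / (u - d) = 0.432152
Discount per step: exp(-r*dt) = 0.993024
Stock lattice S(k, i) with i counting down-moves:
  k=0: S(0,0) = 8.9700
  k=1: S(1,0) = 12.3225; S(1,1) = 6.5296
  k=2: S(2,0) = 16.9280; S(2,1) = 8.9700; S(2,2) = 4.7531
  k=3: S(3,0) = 23.2548; S(3,1) = 12.3225; S(3,2) = 6.5296; S(3,3) = 3.4600
Terminal payoffs V(N, i) = max(S_T - K, 0):
  V(3,0) = 14.594848; V(3,1) = 3.662518; V(3,2) = 0.000000; V(3,3) = 0.000000
Backward induction: V(k, i) = exp(-r*dt) * [p * V(k+1, i) + (1-p) * V(k+1, i+1)].
  V(2,0) = exp(-r*dt) * [p*14.594848 + (1-p)*3.662518] = 8.328441
  V(2,1) = exp(-r*dt) * [p*3.662518 + (1-p)*0.000000] = 1.571723
  V(2,2) = exp(-r*dt) * [p*0.000000 + (1-p)*0.000000] = 0.000000
  V(1,0) = exp(-r*dt) * [p*8.328441 + (1-p)*1.571723] = 4.460319
  V(1,1) = exp(-r*dt) * [p*1.571723 + (1-p)*0.000000] = 0.674485
  V(0,0) = exp(-r*dt) * [p*4.460319 + (1-p)*0.674485] = 2.294423


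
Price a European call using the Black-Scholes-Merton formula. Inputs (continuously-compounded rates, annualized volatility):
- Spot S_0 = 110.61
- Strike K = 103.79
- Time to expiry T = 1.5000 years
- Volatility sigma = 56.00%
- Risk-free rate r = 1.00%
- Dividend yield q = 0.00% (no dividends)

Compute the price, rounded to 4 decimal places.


Answer: Price = 32.9223

Derivation:
d1 = (ln(S/K) + (r - q + 0.5*sigma^2) * T) / (sigma * sqrt(T)) = 0.45758929
d2 = d1 - sigma * sqrt(T) = -0.22826784
exp(-rT) = 0.98511194; exp(-qT) = 1.00000000
C = S_0 * exp(-qT) * N(d1) - K * exp(-rT) * N(d2)
N(d1) = 0.67637623; N(d2) = 0.40971901
C = 110.6100 * 1.00000000 * 0.67637623 - 103.7900 * 0.98511194 * 0.40971901 = 32.9223


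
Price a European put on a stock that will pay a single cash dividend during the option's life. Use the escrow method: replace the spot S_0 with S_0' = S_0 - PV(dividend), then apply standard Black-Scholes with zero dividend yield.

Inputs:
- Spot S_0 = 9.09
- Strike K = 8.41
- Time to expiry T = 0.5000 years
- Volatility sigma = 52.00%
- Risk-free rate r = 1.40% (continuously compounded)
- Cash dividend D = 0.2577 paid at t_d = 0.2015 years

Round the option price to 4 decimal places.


Answer: Price = 1.0269

Derivation:
PV(D) = D * exp(-r * t_d) = 0.2577 * 0.99718298 = 0.25697405
S_0' = S_0 - PV(D) = 9.0900 - 0.25697405 = 8.83302595
d1 = (ln(S_0'/K) + (r + sigma^2/2)*T) / (sigma*sqrt(T)) = 0.33635484
d2 = d1 - sigma*sqrt(T) = -0.03134068
exp(-rT) = 0.99302444
N(-d1) = 0.36830165; N(-d2) = 0.51250108
P = K * exp(-rT) * N(-d2) - S_0' * N(-d1) = 8.4100 * 0.99302444 * 0.51250108 - 8.83302595 * 0.36830165 = 1.0269


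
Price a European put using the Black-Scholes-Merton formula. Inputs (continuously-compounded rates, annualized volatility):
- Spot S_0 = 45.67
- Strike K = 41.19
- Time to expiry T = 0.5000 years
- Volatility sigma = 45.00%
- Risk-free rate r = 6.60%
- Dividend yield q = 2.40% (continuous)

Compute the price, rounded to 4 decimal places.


Answer: Price = 3.1351

Derivation:
d1 = (ln(S/K) + (r - q + 0.5*sigma^2) * T) / (sigma * sqrt(T)) = 0.54956691
d2 = d1 - sigma * sqrt(T) = 0.23136885
exp(-rT) = 0.96753856; exp(-qT) = 0.98807171
P = K * exp(-rT) * N(-d2) - S_0 * exp(-qT) * N(-d1)
N(-d1) = 0.29130823; N(-d2) = 0.40851413
P = 41.1900 * 0.96753856 * 0.40851413 - 45.6700 * 0.98807171 * 0.29130823 = 3.1351


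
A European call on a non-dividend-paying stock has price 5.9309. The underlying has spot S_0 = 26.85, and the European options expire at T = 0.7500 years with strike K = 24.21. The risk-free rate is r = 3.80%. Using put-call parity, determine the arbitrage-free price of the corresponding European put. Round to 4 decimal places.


Answer: Put price = 2.6107

Derivation:
Put-call parity: C - P = S_0 * exp(-qT) - K * exp(-rT).
S_0 * exp(-qT) = 26.8500 * 1.00000000 = 26.85000000
K * exp(-rT) = 24.2100 * 0.97190229 = 23.52975454
P = C - S*exp(-qT) + K*exp(-rT)
P = 5.9309 - 26.85000000 + 23.52975454 = 2.6107


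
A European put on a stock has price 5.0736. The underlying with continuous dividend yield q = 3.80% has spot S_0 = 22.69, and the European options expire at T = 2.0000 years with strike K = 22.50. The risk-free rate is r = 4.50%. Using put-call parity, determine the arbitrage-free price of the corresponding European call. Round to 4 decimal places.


Answer: Call price = 5.5396

Derivation:
Put-call parity: C - P = S_0 * exp(-qT) - K * exp(-rT).
S_0 * exp(-qT) = 22.6900 * 0.92681621 = 21.02945973
K * exp(-rT) = 22.5000 * 0.91393119 = 20.56345167
C = P + S*exp(-qT) - K*exp(-rT)
C = 5.0736 + 21.02945973 - 20.56345167 = 5.5396


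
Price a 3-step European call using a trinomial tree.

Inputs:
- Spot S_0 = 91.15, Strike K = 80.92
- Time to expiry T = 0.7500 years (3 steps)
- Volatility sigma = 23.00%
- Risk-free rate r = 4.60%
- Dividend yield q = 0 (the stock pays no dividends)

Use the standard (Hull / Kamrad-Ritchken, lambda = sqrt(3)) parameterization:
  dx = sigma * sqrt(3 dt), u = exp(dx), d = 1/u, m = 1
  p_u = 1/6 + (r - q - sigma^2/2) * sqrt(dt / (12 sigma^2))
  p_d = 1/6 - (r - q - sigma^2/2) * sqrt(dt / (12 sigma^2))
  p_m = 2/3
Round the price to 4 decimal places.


Answer: Price = V(0,0) = 15.3051

Derivation:
dt = T/N = 0.250000; dx = sigma*sqrt(3*dt) = 0.199186
u = exp(dx) = 1.220409; d = 1/u = 0.819398
p_u = 0.178935, p_m = 0.666667, p_d = 0.154398
Discount per step: exp(-r*dt) = 0.988566
Stock lattice S(k, j) with j the centered position index:
  k=0: S(0,+0) = 91.1500
  k=1: S(1,-1) = 74.6881; S(1,+0) = 91.1500; S(1,+1) = 111.2403
  k=2: S(2,-2) = 61.1992; S(2,-1) = 74.6881; S(2,+0) = 91.1500; S(2,+1) = 111.2403; S(2,+2) = 135.7586
  k=3: S(3,-3) = 50.1465; S(3,-2) = 61.1992; S(3,-1) = 74.6881; S(3,+0) = 91.1500; S(3,+1) = 111.2403; S(3,+2) = 135.7586; S(3,+3) = 165.6810
Terminal payoffs V(N, j) = max(S_T - K, 0):
  V(3,-3) = 0.000000; V(3,-2) = 0.000000; V(3,-1) = 0.000000; V(3,+0) = 10.230000; V(3,+1) = 30.320257; V(3,+2) = 54.838583; V(3,+3) = 84.760963
Backward induction: V(k, j) = exp(-r*dt) * [p_u * V(k+1, j+1) + p_m * V(k+1, j) + p_d * V(k+1, j-1)]
  V(2,-2) = exp(-r*dt) * [p_u*0.000000 + p_m*0.000000 + p_d*0.000000] = 0.000000
  V(2,-1) = exp(-r*dt) * [p_u*10.230000 + p_m*0.000000 + p_d*0.000000] = 1.809578
  V(2,+0) = exp(-r*dt) * [p_u*30.320257 + p_m*10.230000 + p_d*0.000000] = 12.105351
  V(2,+1) = exp(-r*dt) * [p_u*54.838583 + p_m*30.320257 + p_d*10.230000] = 31.244176
  V(2,+2) = exp(-r*dt) * [p_u*84.760963 + p_m*54.838583 + p_d*30.320257] = 55.762209
  V(1,-1) = exp(-r*dt) * [p_u*12.105351 + p_m*1.809578 + p_d*0.000000] = 3.333900
  V(1,+0) = exp(-r*dt) * [p_u*31.244176 + p_m*12.105351 + p_d*1.809578] = 13.780922
  V(1,+1) = exp(-r*dt) * [p_u*55.762209 + p_m*31.244176 + p_d*12.105351] = 32.302698
  V(0,+0) = exp(-r*dt) * [p_u*32.302698 + p_m*13.780922 + p_d*3.333900] = 15.305099


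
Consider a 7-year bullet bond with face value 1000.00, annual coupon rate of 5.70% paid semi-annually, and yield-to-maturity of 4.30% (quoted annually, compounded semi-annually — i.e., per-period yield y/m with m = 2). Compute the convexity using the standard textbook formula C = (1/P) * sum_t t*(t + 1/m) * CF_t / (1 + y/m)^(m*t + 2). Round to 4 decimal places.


Coupon per period c = face * coupon_rate / m = 28.500000
Periods per year m = 2; per-period yield y/m = 0.021500
Number of cashflows N = 14
Cashflows (t years, CF_t, discount factor 1/(1+y/m)^(m*t), PV):
  t = 0.5000: CF_t = 28.500000, DF = 0.978953, PV = 27.900147
  t = 1.0000: CF_t = 28.500000, DF = 0.958348, PV = 27.312919
  t = 1.5000: CF_t = 28.500000, DF = 0.938177, PV = 26.738051
  t = 2.0000: CF_t = 28.500000, DF = 0.918431, PV = 26.175282
  t = 2.5000: CF_t = 28.500000, DF = 0.899100, PV = 25.624359
  t = 3.0000: CF_t = 28.500000, DF = 0.880177, PV = 25.085031
  t = 3.5000: CF_t = 28.500000, DF = 0.861651, PV = 24.557054
  t = 4.0000: CF_t = 28.500000, DF = 0.843515, PV = 24.040190
  t = 4.5000: CF_t = 28.500000, DF = 0.825762, PV = 23.534204
  t = 5.0000: CF_t = 28.500000, DF = 0.808381, PV = 23.038869
  t = 5.5000: CF_t = 28.500000, DF = 0.791367, PV = 22.553959
  t = 6.0000: CF_t = 28.500000, DF = 0.774711, PV = 22.079255
  t = 6.5000: CF_t = 28.500000, DF = 0.758405, PV = 21.614542
  t = 7.0000: CF_t = 1028.500000, DF = 0.742442, PV = 763.602080
Price P = sum_t PV_t = 1083.855940
Convexity numerator sum_t t*(t + 1/m) * CF_t / (1+y/m)^(m*t + 2):
  t = 0.5000: term = 13.369025
  t = 1.0000: term = 39.262924
  t = 1.5000: term = 76.873076
  t = 2.0000: term = 125.425153
  t = 2.5000: term = 184.177904
  t = 3.0000: term = 252.421993
  t = 3.5000: term = 329.478862
  t = 4.0000: term = 414.699637
  t = 4.5000: term = 507.464069
  t = 5.0000: term = 607.179503
  t = 5.5000: term = 713.279886
  t = 6.0000: term = 825.224805
  t = 6.5000: term = 942.498553
  t = 7.0000: term = 38419.319125
Convexity = (1/P) * sum = 43450.674515 / 1083.855940 = 40.088976

Answer: Convexity = 40.0890


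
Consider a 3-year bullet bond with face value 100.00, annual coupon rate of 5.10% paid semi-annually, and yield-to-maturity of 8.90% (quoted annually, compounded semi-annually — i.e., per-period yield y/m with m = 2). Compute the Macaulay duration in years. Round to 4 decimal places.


Coupon per period c = face * coupon_rate / m = 2.550000
Periods per year m = 2; per-period yield y/m = 0.044500
Number of cashflows N = 6
Cashflows (t years, CF_t, discount factor 1/(1+y/m)^(m*t), PV):
  t = 0.5000: CF_t = 2.550000, DF = 0.957396, PV = 2.441360
  t = 1.0000: CF_t = 2.550000, DF = 0.916607, PV = 2.337348
  t = 1.5000: CF_t = 2.550000, DF = 0.877556, PV = 2.237767
  t = 2.0000: CF_t = 2.550000, DF = 0.840168, PV = 2.142429
  t = 2.5000: CF_t = 2.550000, DF = 0.804374, PV = 2.051153
  t = 3.0000: CF_t = 102.550000, DF = 0.770104, PV = 78.974157
Price P = sum_t PV_t = 90.184212
Macaulay numerator sum_t t * PV_t:
  t * PV_t at t = 0.5000: 1.220680
  t * PV_t at t = 1.0000: 2.337348
  t * PV_t at t = 1.5000: 3.356650
  t * PV_t at t = 2.0000: 4.284858
  t * PV_t at t = 2.5000: 5.127881
  t * PV_t at t = 3.0000: 236.922471
Macaulay duration D = (sum_t t * PV_t) / P = 253.249888 / 90.184212 = 2.808140

Answer: Macaulay duration = 2.8081 years


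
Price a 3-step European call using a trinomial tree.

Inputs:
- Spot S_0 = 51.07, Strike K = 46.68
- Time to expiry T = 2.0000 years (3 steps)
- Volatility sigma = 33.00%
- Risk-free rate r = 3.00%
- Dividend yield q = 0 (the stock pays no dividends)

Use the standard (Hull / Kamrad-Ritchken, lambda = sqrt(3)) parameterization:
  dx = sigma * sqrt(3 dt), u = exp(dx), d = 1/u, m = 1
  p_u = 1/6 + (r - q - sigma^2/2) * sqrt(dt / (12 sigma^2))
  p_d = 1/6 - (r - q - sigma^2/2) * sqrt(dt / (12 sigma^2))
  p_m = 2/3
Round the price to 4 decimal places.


dt = T/N = 0.666667; dx = sigma*sqrt(3*dt) = 0.466690
u = exp(dx) = 1.594708; d = 1/u = 0.627074
p_u = 0.149203, p_m = 0.666667, p_d = 0.184130
Discount per step: exp(-r*dt) = 0.980199
Stock lattice S(k, j) with j the centered position index:
  k=0: S(0,+0) = 51.0700
  k=1: S(1,-1) = 32.0247; S(1,+0) = 51.0700; S(1,+1) = 81.4417
  k=2: S(2,-2) = 20.0818; S(2,-1) = 32.0247; S(2,+0) = 51.0700; S(2,+1) = 81.4417; S(2,+2) = 129.8757
  k=3: S(3,-3) = 12.5928; S(3,-2) = 20.0818; S(3,-1) = 32.0247; S(3,+0) = 51.0700; S(3,+1) = 81.4417; S(3,+2) = 129.8757; S(3,+3) = 207.1139
Terminal payoffs V(N, j) = max(S_T - K, 0):
  V(3,-3) = 0.000000; V(3,-2) = 0.000000; V(3,-1) = 0.000000; V(3,+0) = 4.390000; V(3,+1) = 34.761724; V(3,+2) = 83.195746; V(3,+3) = 160.433855
Backward induction: V(k, j) = exp(-r*dt) * [p_u * V(k+1, j+1) + p_m * V(k+1, j) + p_d * V(k+1, j-1)]
  V(2,-2) = exp(-r*dt) * [p_u*0.000000 + p_m*0.000000 + p_d*0.000000] = 0.000000
  V(2,-1) = exp(-r*dt) * [p_u*4.390000 + p_m*0.000000 + p_d*0.000000] = 0.642032
  V(2,+0) = exp(-r*dt) * [p_u*34.761724 + p_m*4.390000 + p_d*0.000000] = 7.952577
  V(2,+1) = exp(-r*dt) * [p_u*83.195746 + p_m*34.761724 + p_d*4.390000] = 35.675204
  V(2,+2) = exp(-r*dt) * [p_u*160.433855 + p_m*83.195746 + p_d*34.761724] = 84.102776
  V(1,-1) = exp(-r*dt) * [p_u*7.952577 + p_m*0.642032 + p_d*0.000000] = 1.582601
  V(1,+0) = exp(-r*dt) * [p_u*35.675204 + p_m*7.952577 + p_d*0.642032] = 10.530071
  V(1,+1) = exp(-r*dt) * [p_u*84.102776 + p_m*35.675204 + p_d*7.952577] = 37.047772
  V(0,+0) = exp(-r*dt) * [p_u*37.047772 + p_m*10.530071 + p_d*1.582601] = 12.584869

Answer: Price = V(0,0) = 12.5849


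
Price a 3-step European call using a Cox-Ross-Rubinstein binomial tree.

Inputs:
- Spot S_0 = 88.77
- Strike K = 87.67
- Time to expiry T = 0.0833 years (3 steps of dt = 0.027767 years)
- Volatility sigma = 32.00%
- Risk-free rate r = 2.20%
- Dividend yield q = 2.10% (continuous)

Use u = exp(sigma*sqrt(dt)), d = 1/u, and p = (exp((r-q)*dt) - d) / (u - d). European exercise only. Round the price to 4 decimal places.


dt = T/N = 0.027767
u = exp(sigma*sqrt(dt)) = 1.054770; d = 1/u = 0.948074
p = (exp((r-q)*dt) - d) / (u - d) = 0.486933
Discount per step: exp(-r*dt) = 0.999389
Stock lattice S(k, i) with i counting down-moves:
  k=0: S(0,0) = 88.7700
  k=1: S(1,0) = 93.6319; S(1,1) = 84.1605
  k=2: S(2,0) = 98.7601; S(2,1) = 88.7700; S(2,2) = 79.7904
  k=3: S(3,0) = 104.1692; S(3,1) = 93.6319; S(3,2) = 84.1605; S(3,3) = 75.6472
Terminal payoffs V(N, i) = max(S_T - K, 0):
  V(3,0) = 16.499226; V(3,1) = 5.961927; V(3,2) = 0.000000; V(3,3) = 0.000000
Backward induction: V(k, i) = exp(-r*dt) * [p * V(k+1, i) + (1-p) * V(k+1, i+1)].
  V(2,0) = exp(-r*dt) * [p*16.499226 + (1-p)*5.961927] = 11.086108
  V(2,1) = exp(-r*dt) * [p*5.961927 + (1-p)*0.000000] = 2.901284
  V(2,2) = exp(-r*dt) * [p*0.000000 + (1-p)*0.000000] = 0.000000
  V(1,0) = exp(-r*dt) * [p*11.086108 + (1-p)*2.901284] = 6.882538
  V(1,1) = exp(-r*dt) * [p*2.901284 + (1-p)*0.000000] = 1.411868
  V(0,0) = exp(-r*dt) * [p*6.882538 + (1-p)*1.411868] = 4.073227

Answer: Price = V(0,0) = 4.0732


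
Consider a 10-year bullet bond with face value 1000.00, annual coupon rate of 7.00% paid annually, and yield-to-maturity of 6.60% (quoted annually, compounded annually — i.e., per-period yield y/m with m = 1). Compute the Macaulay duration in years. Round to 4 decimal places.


Answer: Macaulay duration = 7.5538 years

Derivation:
Coupon per period c = face * coupon_rate / m = 70.000000
Periods per year m = 1; per-period yield y/m = 0.066000
Number of cashflows N = 10
Cashflows (t years, CF_t, discount factor 1/(1+y/m)^(m*t), PV):
  t = 1.0000: CF_t = 70.000000, DF = 0.938086, PV = 65.666041
  t = 2.0000: CF_t = 70.000000, DF = 0.880006, PV = 61.600414
  t = 3.0000: CF_t = 70.000000, DF = 0.825521, PV = 57.786505
  t = 4.0000: CF_t = 70.000000, DF = 0.774410, PV = 54.208729
  t = 5.0000: CF_t = 70.000000, DF = 0.726464, PV = 50.852466
  t = 6.0000: CF_t = 70.000000, DF = 0.681486, PV = 47.704002
  t = 7.0000: CF_t = 70.000000, DF = 0.639292, PV = 44.750471
  t = 8.0000: CF_t = 70.000000, DF = 0.599711, PV = 41.979804
  t = 9.0000: CF_t = 70.000000, DF = 0.562581, PV = 39.380679
  t = 10.0000: CF_t = 1070.000000, DF = 0.527750, PV = 564.692124
Price P = sum_t PV_t = 1028.621233
Macaulay numerator sum_t t * PV_t:
  t * PV_t at t = 1.0000: 65.666041
  t * PV_t at t = 2.0000: 123.200828
  t * PV_t at t = 3.0000: 173.359514
  t * PV_t at t = 4.0000: 216.834914
  t * PV_t at t = 5.0000: 254.262329
  t * PV_t at t = 6.0000: 286.224010
  t * PV_t at t = 7.0000: 313.253295
  t * PV_t at t = 8.0000: 335.838429
  t * PV_t at t = 9.0000: 354.426109
  t * PV_t at t = 10.0000: 5646.921244
Macaulay duration D = (sum_t t * PV_t) / P = 7769.986713 / 1028.621233 = 7.553788


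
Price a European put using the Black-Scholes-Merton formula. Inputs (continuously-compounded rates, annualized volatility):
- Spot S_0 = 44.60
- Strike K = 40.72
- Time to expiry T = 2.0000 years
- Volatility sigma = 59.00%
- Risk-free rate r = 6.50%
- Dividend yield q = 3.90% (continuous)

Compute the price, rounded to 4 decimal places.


Answer: Price = 9.8780

Derivation:
d1 = (ln(S/K) + (r - q + 0.5*sigma^2) * T) / (sigma * sqrt(T)) = 0.58859387
d2 = d1 - sigma * sqrt(T) = -0.24579213
exp(-rT) = 0.87809543; exp(-qT) = 0.92496443
P = K * exp(-rT) * N(-d2) - S_0 * exp(-qT) * N(-d1)
N(-d1) = 0.27806687; N(-d2) = 0.59707843
P = 40.7200 * 0.87809543 * 0.59707843 - 44.6000 * 0.92496443 * 0.27806687 = 9.8780


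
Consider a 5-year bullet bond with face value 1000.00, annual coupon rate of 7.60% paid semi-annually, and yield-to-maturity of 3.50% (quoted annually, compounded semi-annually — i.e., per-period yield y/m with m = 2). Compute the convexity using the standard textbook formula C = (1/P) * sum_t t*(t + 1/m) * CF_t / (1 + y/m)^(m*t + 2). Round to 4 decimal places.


Coupon per period c = face * coupon_rate / m = 38.000000
Periods per year m = 2; per-period yield y/m = 0.017500
Number of cashflows N = 10
Cashflows (t years, CF_t, discount factor 1/(1+y/m)^(m*t), PV):
  t = 0.5000: CF_t = 38.000000, DF = 0.982801, PV = 37.346437
  t = 1.0000: CF_t = 38.000000, DF = 0.965898, PV = 36.704115
  t = 1.5000: CF_t = 38.000000, DF = 0.949285, PV = 36.072841
  t = 2.0000: CF_t = 38.000000, DF = 0.932959, PV = 35.452423
  t = 2.5000: CF_t = 38.000000, DF = 0.916913, PV = 34.842676
  t = 3.0000: CF_t = 38.000000, DF = 0.901143, PV = 34.243417
  t = 3.5000: CF_t = 38.000000, DF = 0.885644, PV = 33.654463
  t = 4.0000: CF_t = 38.000000, DF = 0.870412, PV = 33.075640
  t = 4.5000: CF_t = 38.000000, DF = 0.855441, PV = 32.506771
  t = 5.0000: CF_t = 1038.000000, DF = 0.840729, PV = 872.676286
Price P = sum_t PV_t = 1186.575070
Convexity numerator sum_t t*(t + 1/m) * CF_t / (1+y/m)^(m*t + 2):
  t = 0.5000: term = 18.036420
  t = 1.0000: term = 53.178635
  t = 1.5000: term = 104.528029
  t = 2.0000: term = 171.217083
  t = 2.5000: term = 252.408476
  t = 3.0000: term = 347.294218
  t = 3.5000: term = 455.094798
  t = 4.0000: term = 575.058362
  t = 4.5000: term = 706.459904
  t = 5.0000: term = 23180.192198
Convexity = (1/P) * sum = 25863.468122 / 1186.575070 = 21.796740

Answer: Convexity = 21.7967


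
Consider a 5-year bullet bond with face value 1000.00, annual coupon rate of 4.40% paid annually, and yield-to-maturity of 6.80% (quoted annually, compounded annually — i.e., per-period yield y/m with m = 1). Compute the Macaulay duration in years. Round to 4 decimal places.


Answer: Macaulay duration = 4.5710 years

Derivation:
Coupon per period c = face * coupon_rate / m = 44.000000
Periods per year m = 1; per-period yield y/m = 0.068000
Number of cashflows N = 5
Cashflows (t years, CF_t, discount factor 1/(1+y/m)^(m*t), PV):
  t = 1.0000: CF_t = 44.000000, DF = 0.936330, PV = 41.198502
  t = 2.0000: CF_t = 44.000000, DF = 0.876713, PV = 38.575376
  t = 3.0000: CF_t = 44.000000, DF = 0.820892, PV = 36.119266
  t = 4.0000: CF_t = 44.000000, DF = 0.768626, PV = 33.819538
  t = 5.0000: CF_t = 1044.000000, DF = 0.719687, PV = 751.353364
Price P = sum_t PV_t = 901.066046
Macaulay numerator sum_t t * PV_t:
  t * PV_t at t = 1.0000: 41.198502
  t * PV_t at t = 2.0000: 77.150753
  t * PV_t at t = 3.0000: 108.357799
  t * PV_t at t = 4.0000: 135.278151
  t * PV_t at t = 5.0000: 3756.766820
Macaulay duration D = (sum_t t * PV_t) / P = 4118.752024 / 901.066046 = 4.570977


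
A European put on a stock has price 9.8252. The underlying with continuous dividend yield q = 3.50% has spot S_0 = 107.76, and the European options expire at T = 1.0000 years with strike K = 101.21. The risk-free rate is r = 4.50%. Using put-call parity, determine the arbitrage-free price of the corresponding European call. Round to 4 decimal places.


Put-call parity: C - P = S_0 * exp(-qT) - K * exp(-rT).
S_0 * exp(-qT) = 107.7600 * 0.96560542 = 104.05363966
K * exp(-rT) = 101.2100 * 0.95599748 = 96.75650514
C = P + S*exp(-qT) - K*exp(-rT)
C = 9.8252 + 104.05363966 - 96.75650514 = 17.1223

Answer: Call price = 17.1223


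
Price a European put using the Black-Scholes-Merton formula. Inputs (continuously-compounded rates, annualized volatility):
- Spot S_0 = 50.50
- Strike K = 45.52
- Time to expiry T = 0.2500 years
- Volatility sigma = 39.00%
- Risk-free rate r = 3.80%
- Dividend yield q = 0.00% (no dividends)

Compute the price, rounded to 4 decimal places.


d1 = (ln(S/K) + (r - q + 0.5*sigma^2) * T) / (sigma * sqrt(T)) = 0.67863614
d2 = d1 - sigma * sqrt(T) = 0.48363614
exp(-rT) = 0.99054498; exp(-qT) = 1.00000000
P = K * exp(-rT) * N(-d2) - S_0 * exp(-qT) * N(-d1)
N(-d1) = 0.24868422; N(-d2) = 0.31432206
P = 45.5200 * 0.99054498 * 0.31432206 - 50.5000 * 1.00000000 * 0.24868422 = 1.6141

Answer: Price = 1.6141


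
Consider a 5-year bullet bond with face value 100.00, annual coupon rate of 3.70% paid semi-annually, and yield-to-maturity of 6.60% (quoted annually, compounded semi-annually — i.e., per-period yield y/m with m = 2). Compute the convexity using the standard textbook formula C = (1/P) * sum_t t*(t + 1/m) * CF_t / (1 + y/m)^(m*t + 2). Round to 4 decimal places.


Answer: Convexity = 22.9026

Derivation:
Coupon per period c = face * coupon_rate / m = 1.850000
Periods per year m = 2; per-period yield y/m = 0.033000
Number of cashflows N = 10
Cashflows (t years, CF_t, discount factor 1/(1+y/m)^(m*t), PV):
  t = 0.5000: CF_t = 1.850000, DF = 0.968054, PV = 1.790900
  t = 1.0000: CF_t = 1.850000, DF = 0.937129, PV = 1.733689
  t = 1.5000: CF_t = 1.850000, DF = 0.907192, PV = 1.678305
  t = 2.0000: CF_t = 1.850000, DF = 0.878211, PV = 1.624690
  t = 2.5000: CF_t = 1.850000, DF = 0.850156, PV = 1.572788
  t = 3.0000: CF_t = 1.850000, DF = 0.822997, PV = 1.522544
  t = 3.5000: CF_t = 1.850000, DF = 0.796705, PV = 1.473905
  t = 4.0000: CF_t = 1.850000, DF = 0.771254, PV = 1.426820
  t = 4.5000: CF_t = 1.850000, DF = 0.746616, PV = 1.381239
  t = 5.0000: CF_t = 101.850000, DF = 0.722764, PV = 73.613560
Price P = sum_t PV_t = 87.818438
Convexity numerator sum_t t*(t + 1/m) * CF_t / (1+y/m)^(m*t + 2):
  t = 0.5000: term = 0.839152
  t = 1.0000: term = 2.437035
  t = 1.5000: term = 4.718363
  t = 2.0000: term = 7.612719
  t = 2.5000: term = 11.054287
  t = 3.0000: term = 14.981609
  t = 3.5000: term = 19.337346
  t = 4.0000: term = 24.068056
  t = 4.5000: term = 29.123979
  t = 5.0000: term = 1897.098449
Convexity = (1/P) * sum = 2011.270996 / 87.818438 = 22.902605


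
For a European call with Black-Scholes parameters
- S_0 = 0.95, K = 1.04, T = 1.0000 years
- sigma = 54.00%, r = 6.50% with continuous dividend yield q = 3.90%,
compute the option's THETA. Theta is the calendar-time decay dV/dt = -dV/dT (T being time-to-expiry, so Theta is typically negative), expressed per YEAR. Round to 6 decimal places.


Answer: Theta = -0.099431

Derivation:
d1 = 0.1505296157; d2 = -0.3894703843
phi(d1) = 0.3944479385; exp(-qT) = 0.9617507091; exp(-rT) = 0.9370674634
Theta = -S*exp(-qT)*phi(d1)*sigma/(2*sqrt(T)) - r*K*exp(-rT)*N(d2) + q*S*exp(-qT)*N(d1)
N(d1) = 0.5598266065; N(d2) = 0.3484641073; sqrt(T) = 1.0000000000
Term 1 = -0.9500 * 0.9617507091 * 0.3944479385 * 0.5400 / (2 * 1.0000000000) = -0.0973059899
Term 2 = -0.0650 * 1.0400 * 0.9370674634 * 0.3484641073 = -0.0220737239
Term 3 = 0.0390 * 0.9500 * 0.9617507091 * 0.5598266065 = 0.0199482252
Theta = -0.0973059899 + (-0.0220737239) + (0.0199482252) = -0.099431
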